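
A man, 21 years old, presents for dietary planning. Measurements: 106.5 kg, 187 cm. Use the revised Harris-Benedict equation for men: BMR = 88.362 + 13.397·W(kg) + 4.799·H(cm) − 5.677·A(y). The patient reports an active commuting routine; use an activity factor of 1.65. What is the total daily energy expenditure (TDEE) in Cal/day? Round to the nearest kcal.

3784 Cal/day

Harris-Benedict: BMR = 88.362 + 13.397(106.5) + 4.799(187) − 5.677(21) = 2293.3385 kcal/day.
TEE = BMR × activity factor = 2293.3385 × 1.65 = 3784.0085 kcal/day.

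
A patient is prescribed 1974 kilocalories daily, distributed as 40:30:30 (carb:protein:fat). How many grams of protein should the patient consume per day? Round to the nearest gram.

148 g/day

Protein energy = 30% × 1974 = 592.2 kcal.
At 4 kcal/g: 592.2 ÷ 4 = 148.05 g.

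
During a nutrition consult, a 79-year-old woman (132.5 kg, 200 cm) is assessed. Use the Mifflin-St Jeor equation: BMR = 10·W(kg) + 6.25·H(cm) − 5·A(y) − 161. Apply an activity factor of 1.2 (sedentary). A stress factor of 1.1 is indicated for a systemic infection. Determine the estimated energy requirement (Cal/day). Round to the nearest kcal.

2665 Cal/day

Mifflin-St Jeor (female): BMR = 10(132.5) + 6.25(200) − 5(79) − 161 = 1325 + 1250 − 395 − 161 = 2019 kcal/day.
TEE = BMR × activity factor = 2019 × 1.2 = 2422.8 kcal/day.
Apply stress factor: 2422.8 × 1.1 = 2665.08 kcal/day.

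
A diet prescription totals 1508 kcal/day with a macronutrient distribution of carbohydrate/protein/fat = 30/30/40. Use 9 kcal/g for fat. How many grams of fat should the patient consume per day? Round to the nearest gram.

Fat energy = 40% × 1508 = 603.2 kcal.
At 9 kcal/g: 603.2 ÷ 9 = 67.0222 g.

67 g/day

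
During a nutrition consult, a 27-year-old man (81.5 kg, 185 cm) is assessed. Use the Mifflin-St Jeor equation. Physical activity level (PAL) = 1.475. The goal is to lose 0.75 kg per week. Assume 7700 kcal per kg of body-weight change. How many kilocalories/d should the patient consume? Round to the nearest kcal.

1891 kilocalories/d

Mifflin-St Jeor (male): BMR = 10(81.5) + 6.25(185) − 5(27) + 5 = 815 + 1156.25 − 135 + 5 = 1841.25 kcal/day.
TEE = 1841.25 × 1.475 = 2715.8438 kcal/day.
Required daily deficit = 0.75 × 7700 ÷ 7 = 825 kcal/day.
Target intake = 2715.8438 − 825 = 1890.8438 kcal/day.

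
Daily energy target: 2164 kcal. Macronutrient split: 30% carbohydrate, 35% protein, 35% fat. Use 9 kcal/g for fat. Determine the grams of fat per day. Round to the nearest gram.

Fat energy = 35% × 2164 = 757.4 kcal.
At 9 kcal/g: 757.4 ÷ 9 = 84.1556 g.

84 g/day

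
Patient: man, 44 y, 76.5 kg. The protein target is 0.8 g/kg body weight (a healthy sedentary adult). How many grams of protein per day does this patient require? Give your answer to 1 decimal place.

61.2 g/day

Protein = 0.8 g/kg × 76.5 kg = 61.2 g/day.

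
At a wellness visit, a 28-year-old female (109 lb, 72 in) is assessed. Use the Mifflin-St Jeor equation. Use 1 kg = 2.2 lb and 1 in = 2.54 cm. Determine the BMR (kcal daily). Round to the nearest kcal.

1337 kcal daily

Convert to metric: weight = 109 ÷ 2.2 = 49.5455 kg; height = 72 × 2.54 = 182.88 cm.
Mifflin-St Jeor (female): BMR = 10(49.5455) + 6.25(182.88) − 5(28) − 161 = 495.4545 + 1143 − 140 − 161 = 1337.4545 kcal/day.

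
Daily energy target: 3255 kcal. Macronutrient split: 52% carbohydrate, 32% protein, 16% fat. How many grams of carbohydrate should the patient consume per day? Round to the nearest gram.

Carbohydrate energy = 52% × 3255 = 1692.6 kcal.
At 4 kcal/g: 1692.6 ÷ 4 = 423.15 g.

423 g/day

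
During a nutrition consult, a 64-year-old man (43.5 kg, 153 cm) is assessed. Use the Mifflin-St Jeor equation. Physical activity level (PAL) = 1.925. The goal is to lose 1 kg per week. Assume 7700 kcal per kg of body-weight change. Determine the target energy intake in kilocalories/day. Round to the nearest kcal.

972 kilocalories/day

Mifflin-St Jeor (male): BMR = 10(43.5) + 6.25(153) − 5(64) + 5 = 435 + 956.25 − 320 + 5 = 1076.25 kcal/day.
TEE = 1076.25 × 1.925 = 2071.7813 kcal/day.
Required daily deficit = 1 × 7700 ÷ 7 = 1100 kcal/day.
Target intake = 2071.7813 − 1100 = 971.7813 kcal/day.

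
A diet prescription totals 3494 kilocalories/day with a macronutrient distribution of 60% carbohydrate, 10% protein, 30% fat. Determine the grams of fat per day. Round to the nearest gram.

116 g/day

Fat energy = 30% × 3494 = 1048.2 kcal.
At 9 kcal/g: 1048.2 ÷ 9 = 116.4667 g.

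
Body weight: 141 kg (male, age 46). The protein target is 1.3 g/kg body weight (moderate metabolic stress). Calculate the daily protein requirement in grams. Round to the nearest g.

183 g/day

Protein = 1.3 g/kg × 141 kg = 183.3 g/day.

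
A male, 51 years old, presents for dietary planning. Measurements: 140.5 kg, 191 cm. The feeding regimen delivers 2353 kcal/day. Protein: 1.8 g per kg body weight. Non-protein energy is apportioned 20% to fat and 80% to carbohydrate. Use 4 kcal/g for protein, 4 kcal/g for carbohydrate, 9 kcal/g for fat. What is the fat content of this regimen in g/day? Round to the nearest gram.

30 g/day

Protein = 1.8 × 140.5 = 252.9 g → 252.9 × 4 = 1011.6 kcal.
Non-protein calories = 2353 − 1011.6 = 1341.4 kcal.
Fat: 20% × 1341.4 = 268.28 kcal; carbohydrate: 1073.12 kcal.
Fat: 268.28 kcal ÷ 9 kcal/g = 29.8089 g.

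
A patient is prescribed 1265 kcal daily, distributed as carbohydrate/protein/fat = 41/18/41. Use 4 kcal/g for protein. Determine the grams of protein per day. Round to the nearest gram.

57 g/day

Protein energy = 18% × 1265 = 227.7 kcal.
At 4 kcal/g: 227.7 ÷ 4 = 56.925 g.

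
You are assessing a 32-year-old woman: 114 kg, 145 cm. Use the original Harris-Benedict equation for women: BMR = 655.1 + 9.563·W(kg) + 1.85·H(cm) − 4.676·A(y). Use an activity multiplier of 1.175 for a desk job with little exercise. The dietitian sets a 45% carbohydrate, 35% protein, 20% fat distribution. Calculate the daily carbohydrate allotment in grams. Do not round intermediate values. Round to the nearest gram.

246 g/day

Harris-Benedict: BMR = 655.1 + 9.563(114) + 1.85(145) − 4.676(32) = 1863.9 kcal/day.
TEE = 1863.9 × 1.175 = 2190.0825 kcal/day.
Carbohydrate energy = 45% × 2190.0825 = 985.5371 kcal.
Carbohydrate = 985.5371 ÷ 4 kcal/g = 246.3843 g.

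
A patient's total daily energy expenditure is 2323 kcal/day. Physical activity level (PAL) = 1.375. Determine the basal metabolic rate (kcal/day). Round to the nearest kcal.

BMR = TEE ÷ activity factor = 2323 ÷ 1.375 = 1689.4545 kcal/day.

1689 kcal/day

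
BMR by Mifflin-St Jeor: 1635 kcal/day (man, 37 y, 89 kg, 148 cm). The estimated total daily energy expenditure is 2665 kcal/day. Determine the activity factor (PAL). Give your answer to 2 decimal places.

1.63

Activity factor = TEE ÷ BMR = 2665 ÷ 1635 = 1.63.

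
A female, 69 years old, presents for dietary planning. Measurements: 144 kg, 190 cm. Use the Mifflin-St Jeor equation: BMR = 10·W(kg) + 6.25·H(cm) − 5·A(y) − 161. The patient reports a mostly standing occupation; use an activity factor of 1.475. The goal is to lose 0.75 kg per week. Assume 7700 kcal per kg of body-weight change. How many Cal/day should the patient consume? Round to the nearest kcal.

Mifflin-St Jeor (female): BMR = 10(144) + 6.25(190) − 5(69) − 161 = 1440 + 1187.5 − 345 − 161 = 2121.5 kcal/day.
TEE = 2121.5 × 1.475 = 3129.2125 kcal/day.
Required daily deficit = 0.75 × 7700 ÷ 7 = 825 kcal/day.
Target intake = 3129.2125 − 825 = 2304.2125 kcal/day.

2304 Cal/day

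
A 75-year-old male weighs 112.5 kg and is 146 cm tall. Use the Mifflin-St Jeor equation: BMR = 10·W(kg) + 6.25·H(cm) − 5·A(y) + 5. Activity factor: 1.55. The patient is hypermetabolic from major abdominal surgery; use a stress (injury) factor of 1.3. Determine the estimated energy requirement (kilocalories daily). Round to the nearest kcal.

Mifflin-St Jeor (male): BMR = 10(112.5) + 6.25(146) − 5(75) + 5 = 1125 + 912.5 − 375 + 5 = 1667.5 kcal/day.
TEE = BMR × activity factor = 1667.5 × 1.55 = 2584.625 kcal/day.
Apply stress factor: 2584.625 × 1.3 = 3360.0125 kcal/day.

3360 kilocalories daily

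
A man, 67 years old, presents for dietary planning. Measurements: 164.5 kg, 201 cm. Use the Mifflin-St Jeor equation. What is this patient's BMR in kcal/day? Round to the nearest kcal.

Mifflin-St Jeor (male): BMR = 10(164.5) + 6.25(201) − 5(67) + 5 = 1645 + 1256.25 − 335 + 5 = 2571.25 kcal/day.

2571 kcal/day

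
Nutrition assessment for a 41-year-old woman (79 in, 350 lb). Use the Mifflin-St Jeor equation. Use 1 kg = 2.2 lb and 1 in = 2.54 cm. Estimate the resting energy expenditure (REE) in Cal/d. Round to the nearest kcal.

2479 Cal/d

Convert to metric: weight = 350 ÷ 2.2 = 159.0909 kg; height = 79 × 2.54 = 200.66 cm.
Mifflin-St Jeor (female): BMR = 10(159.0909) + 6.25(200.66) − 5(41) − 161 = 1590.9091 + 1254.125 − 205 − 161 = 2479.0341 kcal/day.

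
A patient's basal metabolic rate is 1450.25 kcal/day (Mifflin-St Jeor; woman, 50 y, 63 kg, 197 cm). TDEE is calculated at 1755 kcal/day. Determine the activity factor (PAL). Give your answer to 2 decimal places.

1.21

Activity factor = TEE ÷ BMR = 1755 ÷ 1450.25 = 1.21.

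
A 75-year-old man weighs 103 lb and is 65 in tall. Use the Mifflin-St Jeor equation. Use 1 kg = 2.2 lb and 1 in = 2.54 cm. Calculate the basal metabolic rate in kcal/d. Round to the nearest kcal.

Convert to metric: weight = 103 ÷ 2.2 = 46.8182 kg; height = 65 × 2.54 = 165.1 cm.
Mifflin-St Jeor (male): BMR = 10(46.8182) + 6.25(165.1) − 5(75) + 5 = 468.1818 + 1031.875 − 375 + 5 = 1130.0568 kcal/day.

1130 kcal/d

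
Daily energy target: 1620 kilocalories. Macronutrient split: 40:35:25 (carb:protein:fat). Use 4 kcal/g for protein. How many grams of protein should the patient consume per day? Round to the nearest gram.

142 g/day

Protein energy = 35% × 1620 = 567 kcal.
At 4 kcal/g: 567 ÷ 4 = 141.75 g.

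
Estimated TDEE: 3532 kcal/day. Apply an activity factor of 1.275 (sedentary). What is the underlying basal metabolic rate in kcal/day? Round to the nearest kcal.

2770 kcal/day

BMR = TEE ÷ activity factor = 3532 ÷ 1.275 = 2770.1961 kcal/day.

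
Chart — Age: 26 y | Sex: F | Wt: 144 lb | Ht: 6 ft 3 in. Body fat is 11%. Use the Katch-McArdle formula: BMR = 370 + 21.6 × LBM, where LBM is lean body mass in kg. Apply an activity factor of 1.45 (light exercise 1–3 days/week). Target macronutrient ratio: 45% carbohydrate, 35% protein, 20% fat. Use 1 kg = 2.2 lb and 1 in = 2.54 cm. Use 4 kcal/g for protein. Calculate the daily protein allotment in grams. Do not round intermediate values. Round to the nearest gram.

Convert to metric: weight = 144 ÷ 2.2 = 65.4545 kg; height = (6×12 + 3) × 2.54 = 75 × 2.54 = 190.5 cm.
LBM = 65.4545 × (1 − 0.11) = 58.2545 kg. Katch-McArdle: BMR = 370 + 21.6 × 58.2545 = 1628.2982 kcal/day.
TEE = 1628.2982 × 1.45 = 2361.0324 kcal/day.
Protein energy = 35% × 2361.0324 = 826.3613 kcal.
Protein = 826.3613 ÷ 4 kcal/g = 206.5903 g.

207 g/day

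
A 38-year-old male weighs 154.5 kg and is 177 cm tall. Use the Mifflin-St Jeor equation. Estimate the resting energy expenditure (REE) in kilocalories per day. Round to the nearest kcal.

Mifflin-St Jeor (male): BMR = 10(154.5) + 6.25(177) − 5(38) + 5 = 1545 + 1106.25 − 190 + 5 = 2466.25 kcal/day.

2466 kilocalories per day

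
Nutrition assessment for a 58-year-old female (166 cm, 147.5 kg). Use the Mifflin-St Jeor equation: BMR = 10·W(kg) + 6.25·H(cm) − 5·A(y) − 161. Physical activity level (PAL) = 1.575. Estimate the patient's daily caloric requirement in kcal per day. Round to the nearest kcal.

3247 kcal per day

Mifflin-St Jeor (female): BMR = 10(147.5) + 6.25(166) − 5(58) − 161 = 1475 + 1037.5 − 290 − 161 = 2061.5 kcal/day.
TEE = BMR × activity factor = 2061.5 × 1.575 = 3246.8625 kcal/day.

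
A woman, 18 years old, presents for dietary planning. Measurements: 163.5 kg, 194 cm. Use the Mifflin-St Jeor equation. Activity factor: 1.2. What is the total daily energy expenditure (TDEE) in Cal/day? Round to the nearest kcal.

Mifflin-St Jeor (female): BMR = 10(163.5) + 6.25(194) − 5(18) − 161 = 1635 + 1212.5 − 90 − 161 = 2596.5 kcal/day.
TEE = BMR × activity factor = 2596.5 × 1.2 = 3115.8 kcal/day.

3116 Cal/day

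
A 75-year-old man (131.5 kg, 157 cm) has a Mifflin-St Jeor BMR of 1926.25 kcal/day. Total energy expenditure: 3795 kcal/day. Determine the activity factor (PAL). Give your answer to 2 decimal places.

1.97

Activity factor = TEE ÷ BMR = 3795 ÷ 1926.25 = 1.97.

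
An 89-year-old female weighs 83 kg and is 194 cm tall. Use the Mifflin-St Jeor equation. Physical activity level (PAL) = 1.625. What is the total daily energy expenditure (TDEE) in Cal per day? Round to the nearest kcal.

Mifflin-St Jeor (female): BMR = 10(83) + 6.25(194) − 5(89) − 161 = 830 + 1212.5 − 445 − 161 = 1436.5 kcal/day.
TEE = BMR × activity factor = 1436.5 × 1.625 = 2334.3125 kcal/day.

2334 Cal per day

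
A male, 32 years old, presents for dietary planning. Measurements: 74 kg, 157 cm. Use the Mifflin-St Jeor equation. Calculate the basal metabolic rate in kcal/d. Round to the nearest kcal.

1566 kcal/d

Mifflin-St Jeor (male): BMR = 10(74) + 6.25(157) − 5(32) + 5 = 740 + 981.25 − 160 + 5 = 1566.25 kcal/day.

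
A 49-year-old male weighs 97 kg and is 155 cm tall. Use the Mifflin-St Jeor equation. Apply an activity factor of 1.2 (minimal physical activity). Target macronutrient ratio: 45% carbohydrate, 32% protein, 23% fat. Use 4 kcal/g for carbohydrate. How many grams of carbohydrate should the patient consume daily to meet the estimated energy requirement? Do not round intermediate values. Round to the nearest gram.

Mifflin-St Jeor (male): BMR = 10(97) + 6.25(155) − 5(49) + 5 = 970 + 968.75 − 245 + 5 = 1698.75 kcal/day.
TEE = 1698.75 × 1.2 = 2038.5 kcal/day.
Carbohydrate energy = 45% × 2038.5 = 917.325 kcal.
Carbohydrate = 917.325 ÷ 4 kcal/g = 229.3313 g.

229 g/day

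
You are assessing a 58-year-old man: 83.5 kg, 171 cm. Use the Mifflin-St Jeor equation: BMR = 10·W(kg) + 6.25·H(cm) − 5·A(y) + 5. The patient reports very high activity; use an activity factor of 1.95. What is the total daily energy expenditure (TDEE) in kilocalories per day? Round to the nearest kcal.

Mifflin-St Jeor (male): BMR = 10(83.5) + 6.25(171) − 5(58) + 5 = 835 + 1068.75 − 290 + 5 = 1618.75 kcal/day.
TEE = BMR × activity factor = 1618.75 × 1.95 = 3156.5625 kcal/day.

3157 kilocalories per day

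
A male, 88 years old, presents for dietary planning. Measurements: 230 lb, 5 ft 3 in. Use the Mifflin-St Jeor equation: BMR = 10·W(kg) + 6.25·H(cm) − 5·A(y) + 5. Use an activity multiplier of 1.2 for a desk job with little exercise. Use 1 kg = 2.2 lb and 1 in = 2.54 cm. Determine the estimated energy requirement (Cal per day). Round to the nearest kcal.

1933 Cal per day

Convert to metric: weight = 230 ÷ 2.2 = 104.5455 kg; height = (5×12 + 3) × 2.54 = 63 × 2.54 = 160.02 cm.
Mifflin-St Jeor (male): BMR = 10(104.5455) + 6.25(160.02) − 5(88) + 5 = 1045.4545 + 1000.125 − 440 + 5 = 1610.5795 kcal/day.
TEE = BMR × activity factor = 1610.5795 × 1.2 = 1932.6955 kcal/day.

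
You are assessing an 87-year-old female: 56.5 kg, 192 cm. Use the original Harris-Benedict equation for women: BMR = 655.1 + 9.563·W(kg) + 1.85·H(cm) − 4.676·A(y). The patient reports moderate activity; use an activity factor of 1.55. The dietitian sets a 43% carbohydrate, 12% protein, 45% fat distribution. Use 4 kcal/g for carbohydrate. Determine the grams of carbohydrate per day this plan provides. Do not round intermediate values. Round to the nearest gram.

191 g/day

Harris-Benedict: BMR = 655.1 + 9.563(56.5) + 1.85(192) − 4.676(87) = 1143.7975 kcal/day.
TEE = 1143.7975 × 1.55 = 1772.8861 kcal/day.
Carbohydrate energy = 43% × 1772.8861 = 762.341 kcal.
Carbohydrate = 762.341 ÷ 4 kcal/g = 190.5853 g.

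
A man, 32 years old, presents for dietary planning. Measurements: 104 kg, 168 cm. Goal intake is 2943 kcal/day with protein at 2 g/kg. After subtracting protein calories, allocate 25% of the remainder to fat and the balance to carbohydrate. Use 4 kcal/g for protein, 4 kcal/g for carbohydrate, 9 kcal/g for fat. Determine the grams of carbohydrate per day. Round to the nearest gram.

Protein = 2 × 104 = 208 g → 208 × 4 = 832 kcal.
Non-protein calories = 2943 − 832 = 2111 kcal.
Fat: 25% × 2111 = 527.75 kcal; carbohydrate: 1583.25 kcal.
Carbohydrate: 1583.25 kcal ÷ 4 kcal/g = 395.8125 g.

396 g/day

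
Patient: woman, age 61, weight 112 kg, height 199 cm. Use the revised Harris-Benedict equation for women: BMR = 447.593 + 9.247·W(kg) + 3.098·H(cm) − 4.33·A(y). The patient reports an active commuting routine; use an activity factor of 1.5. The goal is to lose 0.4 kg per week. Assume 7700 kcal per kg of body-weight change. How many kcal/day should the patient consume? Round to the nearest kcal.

2313 kcal/day

Harris-Benedict: BMR = 447.593 + 9.247(112) + 3.098(199) − 4.33(61) = 1835.629 kcal/day.
TEE = 1835.629 × 1.5 = 2753.4435 kcal/day.
Required daily deficit = 0.4 × 7700 ÷ 7 = 440 kcal/day.
Target intake = 2753.4435 − 440 = 2313.4435 kcal/day.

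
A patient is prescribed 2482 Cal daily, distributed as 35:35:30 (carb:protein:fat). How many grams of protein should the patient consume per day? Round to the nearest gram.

217 g/day

Protein energy = 35% × 2482 = 868.7 kcal.
At 4 kcal/g: 868.7 ÷ 4 = 217.175 g.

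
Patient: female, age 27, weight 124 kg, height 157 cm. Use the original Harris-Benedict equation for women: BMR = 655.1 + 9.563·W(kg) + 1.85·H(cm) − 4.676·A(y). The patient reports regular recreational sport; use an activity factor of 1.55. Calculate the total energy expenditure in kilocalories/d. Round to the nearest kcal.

3108 kilocalories/d

Harris-Benedict: BMR = 655.1 + 9.563(124) + 1.85(157) − 4.676(27) = 2005.11 kcal/day.
TEE = BMR × activity factor = 2005.11 × 1.55 = 3107.9205 kcal/day.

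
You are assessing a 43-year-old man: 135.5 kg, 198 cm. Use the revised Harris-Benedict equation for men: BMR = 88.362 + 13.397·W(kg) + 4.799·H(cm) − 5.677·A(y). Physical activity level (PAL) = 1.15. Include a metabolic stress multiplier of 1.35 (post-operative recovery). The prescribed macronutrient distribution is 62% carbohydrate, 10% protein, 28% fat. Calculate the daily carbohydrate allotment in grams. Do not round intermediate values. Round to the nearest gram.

628 g/day

Harris-Benedict: BMR = 88.362 + 13.397(135.5) + 4.799(198) − 5.677(43) = 2609.7465 kcal/day.
TEE = 2609.7465 × 1.15 = 3001.2085 kcal/day.
With stress factor 1.35: 3001.2085 × 1.35 = 4051.6314 kcal/day.
Carbohydrate energy = 62% × 4051.6314 = 2512.0115 kcal.
Carbohydrate = 2512.0115 ÷ 4 kcal/g = 628.0029 g.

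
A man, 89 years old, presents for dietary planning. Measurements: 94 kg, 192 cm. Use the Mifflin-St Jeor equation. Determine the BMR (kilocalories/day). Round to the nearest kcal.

Mifflin-St Jeor (male): BMR = 10(94) + 6.25(192) − 5(89) + 5 = 940 + 1200 − 445 + 5 = 1700 kcal/day.

1700 kilocalories/day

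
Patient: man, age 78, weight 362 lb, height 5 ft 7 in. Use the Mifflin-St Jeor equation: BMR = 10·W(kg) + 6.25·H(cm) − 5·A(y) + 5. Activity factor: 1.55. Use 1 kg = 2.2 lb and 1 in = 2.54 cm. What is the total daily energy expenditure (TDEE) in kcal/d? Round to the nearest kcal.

3602 kcal/d

Convert to metric: weight = 362 ÷ 2.2 = 164.5455 kg; height = (5×12 + 7) × 2.54 = 67 × 2.54 = 170.18 cm.
Mifflin-St Jeor (male): BMR = 10(164.5455) + 6.25(170.18) − 5(78) + 5 = 1645.4545 + 1063.625 − 390 + 5 = 2324.0795 kcal/day.
TEE = BMR × activity factor = 2324.0795 × 1.55 = 3602.3233 kcal/day.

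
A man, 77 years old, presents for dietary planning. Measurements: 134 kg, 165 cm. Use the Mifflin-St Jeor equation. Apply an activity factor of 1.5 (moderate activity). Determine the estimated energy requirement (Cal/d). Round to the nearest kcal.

2987 Cal/d

Mifflin-St Jeor (male): BMR = 10(134) + 6.25(165) − 5(77) + 5 = 1340 + 1031.25 − 385 + 5 = 1991.25 kcal/day.
TEE = BMR × activity factor = 1991.25 × 1.5 = 2986.875 kcal/day.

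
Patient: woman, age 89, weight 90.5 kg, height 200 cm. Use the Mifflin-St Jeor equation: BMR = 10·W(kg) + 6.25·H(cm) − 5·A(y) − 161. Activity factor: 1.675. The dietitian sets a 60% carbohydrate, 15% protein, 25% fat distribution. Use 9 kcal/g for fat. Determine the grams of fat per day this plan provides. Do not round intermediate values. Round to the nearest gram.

72 g/day

Mifflin-St Jeor (female): BMR = 10(90.5) + 6.25(200) − 5(89) − 161 = 905 + 1250 − 445 − 161 = 1549 kcal/day.
TEE = 1549 × 1.675 = 2594.575 kcal/day.
Fat energy = 25% × 2594.575 = 648.6438 kcal.
Fat = 648.6438 ÷ 9 kcal/g = 72.0715 g.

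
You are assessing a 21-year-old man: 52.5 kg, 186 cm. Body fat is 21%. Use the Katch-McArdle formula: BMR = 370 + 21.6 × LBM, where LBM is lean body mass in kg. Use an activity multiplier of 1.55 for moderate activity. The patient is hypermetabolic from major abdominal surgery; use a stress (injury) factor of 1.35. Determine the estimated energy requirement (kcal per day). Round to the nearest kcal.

LBM = 52.5 × (1 − 0.21) = 41.475 kg. Katch-McArdle: BMR = 370 + 21.6 × 41.475 = 1265.86 kcal/day.
TEE = BMR × activity factor = 1265.86 × 1.55 = 1962.083 kcal/day.
Apply stress factor: 1962.083 × 1.35 = 2648.8121 kcal/day.

2649 kcal per day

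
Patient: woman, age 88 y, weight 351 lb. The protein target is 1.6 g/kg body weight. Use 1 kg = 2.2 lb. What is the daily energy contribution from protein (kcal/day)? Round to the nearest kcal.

Weight in kg = 351 ÷ 2.2 = 159.5455 kg.
Protein = 1.6 g/kg × 159.5455 kg = 255.2727 g/day.
Protein energy = 255.2727 g × 4 kcal/g = 1021.0909 kcal/day.

1021 kcal/day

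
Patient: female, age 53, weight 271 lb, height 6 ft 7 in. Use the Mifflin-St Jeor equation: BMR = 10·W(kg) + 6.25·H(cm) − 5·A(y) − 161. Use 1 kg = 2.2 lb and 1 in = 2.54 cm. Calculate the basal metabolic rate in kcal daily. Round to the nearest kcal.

2060 kcal daily

Convert to metric: weight = 271 ÷ 2.2 = 123.1818 kg; height = (6×12 + 7) × 2.54 = 79 × 2.54 = 200.66 cm.
Mifflin-St Jeor (female): BMR = 10(123.1818) + 6.25(200.66) − 5(53) − 161 = 1231.8182 + 1254.125 − 265 − 161 = 2059.9432 kcal/day.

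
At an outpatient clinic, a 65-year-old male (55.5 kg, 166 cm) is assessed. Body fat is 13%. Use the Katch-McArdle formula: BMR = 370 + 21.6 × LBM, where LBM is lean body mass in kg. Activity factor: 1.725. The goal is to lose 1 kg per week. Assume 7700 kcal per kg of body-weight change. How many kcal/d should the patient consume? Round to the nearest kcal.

LBM = 55.5 × (1 − 0.13) = 48.285 kg. Katch-McArdle: BMR = 370 + 21.6 × 48.285 = 1412.956 kcal/day.
TEE = 1412.956 × 1.725 = 2437.3491 kcal/day.
Required daily deficit = 1 × 7700 ÷ 7 = 1100 kcal/day.
Target intake = 2437.3491 − 1100 = 1337.3491 kcal/day.

1337 kcal/d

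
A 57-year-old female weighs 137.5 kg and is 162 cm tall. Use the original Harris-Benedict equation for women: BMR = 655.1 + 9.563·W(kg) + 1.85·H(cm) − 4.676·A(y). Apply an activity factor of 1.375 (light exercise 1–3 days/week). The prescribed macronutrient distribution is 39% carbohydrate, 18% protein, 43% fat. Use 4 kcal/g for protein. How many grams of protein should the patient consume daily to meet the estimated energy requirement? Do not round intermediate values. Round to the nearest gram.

Harris-Benedict: BMR = 655.1 + 9.563(137.5) + 1.85(162) − 4.676(57) = 2003.1805 kcal/day.
TEE = 2003.1805 × 1.375 = 2754.3732 kcal/day.
Protein energy = 18% × 2754.3732 = 495.7872 kcal.
Protein = 495.7872 ÷ 4 kcal/g = 123.9468 g.

124 g/day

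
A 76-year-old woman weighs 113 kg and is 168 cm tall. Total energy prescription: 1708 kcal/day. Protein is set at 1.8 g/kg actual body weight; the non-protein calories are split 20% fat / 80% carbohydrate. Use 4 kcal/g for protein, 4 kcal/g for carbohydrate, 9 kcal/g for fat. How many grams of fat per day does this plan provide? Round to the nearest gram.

20 g/day

Protein = 1.8 × 113 = 203.4 g → 203.4 × 4 = 813.6 kcal.
Non-protein calories = 1708 − 813.6 = 894.4 kcal.
Fat: 20% × 894.4 = 178.88 kcal; carbohydrate: 715.52 kcal.
Fat: 178.88 kcal ÷ 9 kcal/g = 19.8756 g.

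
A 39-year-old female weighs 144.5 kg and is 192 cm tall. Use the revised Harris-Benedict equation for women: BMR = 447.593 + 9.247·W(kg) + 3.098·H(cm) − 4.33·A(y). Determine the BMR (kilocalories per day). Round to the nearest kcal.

2210 kilocalories per day

Harris-Benedict: BMR = 447.593 + 9.247(144.5) + 3.098(192) − 4.33(39) = 2209.7305 kcal/day.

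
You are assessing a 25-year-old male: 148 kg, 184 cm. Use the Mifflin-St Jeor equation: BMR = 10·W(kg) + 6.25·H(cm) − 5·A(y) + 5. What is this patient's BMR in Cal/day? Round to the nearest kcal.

2510 Cal/day

Mifflin-St Jeor (male): BMR = 10(148) + 6.25(184) − 5(25) + 5 = 1480 + 1150 − 125 + 5 = 2510 kcal/day.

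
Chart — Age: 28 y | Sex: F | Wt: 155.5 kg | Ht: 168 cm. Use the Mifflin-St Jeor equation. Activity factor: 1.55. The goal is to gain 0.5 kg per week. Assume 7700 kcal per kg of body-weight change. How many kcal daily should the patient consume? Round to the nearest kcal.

Mifflin-St Jeor (female): BMR = 10(155.5) + 6.25(168) − 5(28) − 161 = 1555 + 1050 − 140 − 161 = 2304 kcal/day.
TEE = 2304 × 1.55 = 3571.2 kcal/day.
Required daily surplus = 0.5 × 7700 ÷ 7 = 550 kcal/day.
Target intake = 3571.2 + 550 = 4121.2 kcal/day.

4121 kcal daily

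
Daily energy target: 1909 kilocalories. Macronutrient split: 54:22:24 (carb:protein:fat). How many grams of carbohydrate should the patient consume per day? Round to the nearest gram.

258 g/day

Carbohydrate energy = 54% × 1909 = 1030.86 kcal.
At 4 kcal/g: 1030.86 ÷ 4 = 257.715 g.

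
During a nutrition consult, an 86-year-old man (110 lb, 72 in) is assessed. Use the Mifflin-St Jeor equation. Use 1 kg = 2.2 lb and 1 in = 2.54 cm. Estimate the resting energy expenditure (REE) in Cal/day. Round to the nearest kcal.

Convert to metric: weight = 110 ÷ 2.2 = 50 kg; height = 72 × 2.54 = 182.88 cm.
Mifflin-St Jeor (male): BMR = 10(50) + 6.25(182.88) − 5(86) + 5 = 500 + 1143 − 430 + 5 = 1218 kcal/day.

1218 Cal/day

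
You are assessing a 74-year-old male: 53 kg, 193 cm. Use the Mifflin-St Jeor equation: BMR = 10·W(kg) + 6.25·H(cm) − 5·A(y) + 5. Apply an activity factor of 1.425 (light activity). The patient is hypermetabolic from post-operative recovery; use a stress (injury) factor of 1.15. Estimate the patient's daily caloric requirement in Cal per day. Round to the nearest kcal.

Mifflin-St Jeor (male): BMR = 10(53) + 6.25(193) − 5(74) + 5 = 530 + 1206.25 − 370 + 5 = 1371.25 kcal/day.
TEE = BMR × activity factor = 1371.25 × 1.425 = 1954.0313 kcal/day.
Apply stress factor: 1954.0313 × 1.15 = 2247.1359 kcal/day.

2247 Cal per day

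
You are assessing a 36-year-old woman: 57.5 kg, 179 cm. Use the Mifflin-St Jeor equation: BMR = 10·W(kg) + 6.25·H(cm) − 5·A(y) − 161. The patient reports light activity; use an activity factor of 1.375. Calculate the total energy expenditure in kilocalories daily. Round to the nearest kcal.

1860 kilocalories daily

Mifflin-St Jeor (female): BMR = 10(57.5) + 6.25(179) − 5(36) − 161 = 575 + 1118.75 − 180 − 161 = 1352.75 kcal/day.
TEE = BMR × activity factor = 1352.75 × 1.375 = 1860.0313 kcal/day.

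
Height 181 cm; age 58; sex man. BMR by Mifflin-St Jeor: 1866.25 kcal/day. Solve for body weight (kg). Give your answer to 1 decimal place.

102.0 kg

1866.25 = 10·W + 6.25(181) − 5(58) + 5
10·W = 1866.25 − 846.25 = 1020, so W = 102 kg.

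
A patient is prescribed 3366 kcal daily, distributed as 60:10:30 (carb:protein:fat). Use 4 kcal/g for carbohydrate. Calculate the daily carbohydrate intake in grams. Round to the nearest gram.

Carbohydrate energy = 60% × 3366 = 2019.6 kcal.
At 4 kcal/g: 2019.6 ÷ 4 = 504.9 g.

505 g/day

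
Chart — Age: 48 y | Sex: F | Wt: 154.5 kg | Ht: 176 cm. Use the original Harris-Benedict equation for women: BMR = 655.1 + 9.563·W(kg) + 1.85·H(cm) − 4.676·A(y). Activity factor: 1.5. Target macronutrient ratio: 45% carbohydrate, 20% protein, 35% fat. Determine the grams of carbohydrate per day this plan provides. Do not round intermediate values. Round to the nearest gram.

377 g/day

Harris-Benedict: BMR = 655.1 + 9.563(154.5) + 1.85(176) − 4.676(48) = 2233.7355 kcal/day.
TEE = 2233.7355 × 1.5 = 3350.6033 kcal/day.
Carbohydrate energy = 45% × 3350.6033 = 1507.7715 kcal.
Carbohydrate = 1507.7715 ÷ 4 kcal/g = 376.9429 g.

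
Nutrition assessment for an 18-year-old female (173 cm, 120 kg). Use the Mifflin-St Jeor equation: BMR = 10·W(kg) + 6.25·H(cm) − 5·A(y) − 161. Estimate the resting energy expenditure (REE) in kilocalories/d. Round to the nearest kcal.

Mifflin-St Jeor (female): BMR = 10(120) + 6.25(173) − 5(18) − 161 = 1200 + 1081.25 − 90 − 161 = 2030.25 kcal/day.

2030 kilocalories/d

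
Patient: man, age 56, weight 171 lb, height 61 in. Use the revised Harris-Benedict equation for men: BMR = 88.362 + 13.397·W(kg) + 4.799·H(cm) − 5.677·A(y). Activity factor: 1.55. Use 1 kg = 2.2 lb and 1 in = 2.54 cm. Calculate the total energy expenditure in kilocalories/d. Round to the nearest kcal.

Convert to metric: weight = 171 ÷ 2.2 = 77.7273 kg; height = 61 × 2.54 = 154.94 cm.
Harris-Benedict: BMR = 88.362 + 13.397(77.7273) + 4.799(154.94) − 5.677(56) = 1555.3193 kcal/day.
TEE = BMR × activity factor = 1555.3193 × 1.55 = 2410.745 kcal/day.

2411 kilocalories/d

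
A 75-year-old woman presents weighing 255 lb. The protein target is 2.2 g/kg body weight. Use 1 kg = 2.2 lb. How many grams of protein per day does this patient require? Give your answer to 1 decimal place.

255.0 g/day

Weight in kg = 255 ÷ 2.2 = 115.9091 kg.
Protein = 2.2 g/kg × 115.9091 kg = 255 g/day.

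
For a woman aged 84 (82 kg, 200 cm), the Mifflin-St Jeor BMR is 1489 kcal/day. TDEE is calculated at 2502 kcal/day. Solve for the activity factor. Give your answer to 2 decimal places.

Activity factor = TEE ÷ BMR = 2502 ÷ 1489 = 1.68.

1.68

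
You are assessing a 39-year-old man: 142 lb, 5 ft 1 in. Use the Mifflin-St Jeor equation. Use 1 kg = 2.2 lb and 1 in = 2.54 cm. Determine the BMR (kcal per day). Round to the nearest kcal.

Convert to metric: weight = 142 ÷ 2.2 = 64.5455 kg; height = (5×12 + 1) × 2.54 = 61 × 2.54 = 154.94 cm.
Mifflin-St Jeor (male): BMR = 10(64.5455) + 6.25(154.94) − 5(39) + 5 = 645.4545 + 968.375 − 195 + 5 = 1423.8295 kcal/day.

1424 kcal per day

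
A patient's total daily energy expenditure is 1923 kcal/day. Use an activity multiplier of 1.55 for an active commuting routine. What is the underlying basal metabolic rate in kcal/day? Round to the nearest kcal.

1241 kcal/day

BMR = TEE ÷ activity factor = 1923 ÷ 1.55 = 1240.6452 kcal/day.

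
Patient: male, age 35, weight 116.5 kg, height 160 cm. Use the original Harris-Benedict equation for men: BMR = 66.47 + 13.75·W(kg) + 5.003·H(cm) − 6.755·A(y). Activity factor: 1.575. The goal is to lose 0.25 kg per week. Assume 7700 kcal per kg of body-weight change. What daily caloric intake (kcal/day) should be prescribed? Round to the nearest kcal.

Harris-Benedict: BMR = 66.47 + 13.75(116.5) + 5.003(160) − 6.755(35) = 2232.4 kcal/day.
TEE = 2232.4 × 1.575 = 3516.03 kcal/day.
Required daily deficit = 0.25 × 7700 ÷ 7 = 275 kcal/day.
Target intake = 3516.03 − 275 = 3241.03 kcal/day.

3241 kcal/day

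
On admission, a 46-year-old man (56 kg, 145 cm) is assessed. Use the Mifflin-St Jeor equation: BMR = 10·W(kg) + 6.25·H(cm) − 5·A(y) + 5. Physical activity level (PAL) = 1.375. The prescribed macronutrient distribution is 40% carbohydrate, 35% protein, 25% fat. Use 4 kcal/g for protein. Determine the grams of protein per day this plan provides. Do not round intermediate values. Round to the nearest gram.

149 g/day

Mifflin-St Jeor (male): BMR = 10(56) + 6.25(145) − 5(46) + 5 = 560 + 906.25 − 230 + 5 = 1241.25 kcal/day.
TEE = 1241.25 × 1.375 = 1706.7188 kcal/day.
Protein energy = 35% × 1706.7188 = 597.3516 kcal.
Protein = 597.3516 ÷ 4 kcal/g = 149.3379 g.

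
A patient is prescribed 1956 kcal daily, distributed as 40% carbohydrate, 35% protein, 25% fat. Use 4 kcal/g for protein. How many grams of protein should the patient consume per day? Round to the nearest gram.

171 g/day

Protein energy = 35% × 1956 = 684.6 kcal.
At 4 kcal/g: 684.6 ÷ 4 = 171.15 g.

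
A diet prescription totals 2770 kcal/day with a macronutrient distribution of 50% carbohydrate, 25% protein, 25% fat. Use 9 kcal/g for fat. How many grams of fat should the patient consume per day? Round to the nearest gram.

77 g/day

Fat energy = 25% × 2770 = 692.5 kcal.
At 9 kcal/g: 692.5 ÷ 9 = 76.9444 g.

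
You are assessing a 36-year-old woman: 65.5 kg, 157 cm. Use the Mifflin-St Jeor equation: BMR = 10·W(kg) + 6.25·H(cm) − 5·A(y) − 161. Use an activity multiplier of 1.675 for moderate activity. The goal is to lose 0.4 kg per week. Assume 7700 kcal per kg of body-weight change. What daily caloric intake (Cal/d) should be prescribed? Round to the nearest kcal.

1730 Cal/d

Mifflin-St Jeor (female): BMR = 10(65.5) + 6.25(157) − 5(36) − 161 = 655 + 981.25 − 180 − 161 = 1295.25 kcal/day.
TEE = 1295.25 × 1.675 = 2169.5438 kcal/day.
Required daily deficit = 0.4 × 7700 ÷ 7 = 440 kcal/day.
Target intake = 2169.5438 − 440 = 1729.5438 kcal/day.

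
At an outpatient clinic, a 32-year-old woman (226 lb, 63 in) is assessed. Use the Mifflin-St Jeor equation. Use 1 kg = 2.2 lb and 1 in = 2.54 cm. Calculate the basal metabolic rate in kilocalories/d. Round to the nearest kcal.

1706 kilocalories/d

Convert to metric: weight = 226 ÷ 2.2 = 102.7273 kg; height = 63 × 2.54 = 160.02 cm.
Mifflin-St Jeor (female): BMR = 10(102.7273) + 6.25(160.02) − 5(32) − 161 = 1027.2727 + 1000.125 − 160 − 161 = 1706.3977 kcal/day.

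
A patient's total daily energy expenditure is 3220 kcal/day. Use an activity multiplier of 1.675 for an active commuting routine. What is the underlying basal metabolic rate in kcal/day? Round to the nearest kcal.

1922 kcal/day

BMR = TEE ÷ activity factor = 3220 ÷ 1.675 = 1922.3881 kcal/day.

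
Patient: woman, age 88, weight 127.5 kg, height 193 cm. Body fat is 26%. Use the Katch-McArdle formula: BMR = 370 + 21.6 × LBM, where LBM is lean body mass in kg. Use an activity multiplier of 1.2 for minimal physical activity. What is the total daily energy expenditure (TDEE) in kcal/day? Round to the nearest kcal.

LBM = 127.5 × (1 − 0.26) = 94.35 kg. Katch-McArdle: BMR = 370 + 21.6 × 94.35 = 2407.96 kcal/day.
TEE = BMR × activity factor = 2407.96 × 1.2 = 2889.552 kcal/day.

2890 kcal/day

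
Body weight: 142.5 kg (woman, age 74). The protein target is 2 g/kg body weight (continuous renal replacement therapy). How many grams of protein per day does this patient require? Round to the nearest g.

285 g/day

Protein = 2 g/kg × 142.5 kg = 285 g/day.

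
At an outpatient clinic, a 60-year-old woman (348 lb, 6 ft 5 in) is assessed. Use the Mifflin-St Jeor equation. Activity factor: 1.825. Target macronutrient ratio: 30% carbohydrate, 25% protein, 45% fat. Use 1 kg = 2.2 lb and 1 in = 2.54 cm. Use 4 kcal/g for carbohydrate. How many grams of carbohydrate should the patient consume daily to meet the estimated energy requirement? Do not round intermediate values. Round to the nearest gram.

321 g/day

Convert to metric: weight = 348 ÷ 2.2 = 158.1818 kg; height = (6×12 + 5) × 2.54 = 77 × 2.54 = 195.58 cm.
Mifflin-St Jeor (female): BMR = 10(158.1818) + 6.25(195.58) − 5(60) − 161 = 1581.8182 + 1222.375 − 300 − 161 = 2343.1932 kcal/day.
TEE = 2343.1932 × 1.825 = 4276.3276 kcal/day.
Carbohydrate energy = 30% × 4276.3276 = 1282.8983 kcal.
Carbohydrate = 1282.8983 ÷ 4 kcal/g = 320.7246 g.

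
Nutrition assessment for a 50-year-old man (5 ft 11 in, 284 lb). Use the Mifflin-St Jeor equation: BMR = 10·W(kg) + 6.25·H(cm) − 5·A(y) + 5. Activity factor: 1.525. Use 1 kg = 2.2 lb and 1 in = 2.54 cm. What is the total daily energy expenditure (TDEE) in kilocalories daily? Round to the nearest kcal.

3314 kilocalories daily

Convert to metric: weight = 284 ÷ 2.2 = 129.0909 kg; height = (5×12 + 11) × 2.54 = 71 × 2.54 = 180.34 cm.
Mifflin-St Jeor (male): BMR = 10(129.0909) + 6.25(180.34) − 5(50) + 5 = 1290.9091 + 1127.125 − 250 + 5 = 2173.0341 kcal/day.
TEE = BMR × activity factor = 2173.0341 × 1.525 = 3313.877 kcal/day.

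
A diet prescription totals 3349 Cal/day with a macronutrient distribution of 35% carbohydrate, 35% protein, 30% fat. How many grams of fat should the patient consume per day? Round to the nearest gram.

Fat energy = 30% × 3349 = 1004.7 kcal.
At 9 kcal/g: 1004.7 ÷ 9 = 111.6333 g.

112 g/day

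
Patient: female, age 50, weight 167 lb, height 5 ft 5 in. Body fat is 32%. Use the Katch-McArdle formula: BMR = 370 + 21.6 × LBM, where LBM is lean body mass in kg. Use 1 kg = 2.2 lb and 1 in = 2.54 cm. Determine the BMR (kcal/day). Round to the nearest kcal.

Convert to metric: weight = 167 ÷ 2.2 = 75.9091 kg; height = (5×12 + 5) × 2.54 = 65 × 2.54 = 165.1 cm.
LBM = 75.9091 × (1 − 0.32) = 51.6182 kg. Katch-McArdle: BMR = 370 + 21.6 × 51.6182 = 1484.9527 kcal/day.

1485 kcal/day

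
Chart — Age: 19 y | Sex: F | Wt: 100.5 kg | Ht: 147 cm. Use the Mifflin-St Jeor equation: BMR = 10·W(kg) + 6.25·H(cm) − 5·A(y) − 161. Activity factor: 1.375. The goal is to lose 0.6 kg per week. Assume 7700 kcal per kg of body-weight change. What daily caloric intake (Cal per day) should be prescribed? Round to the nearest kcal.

Mifflin-St Jeor (female): BMR = 10(100.5) + 6.25(147) − 5(19) − 161 = 1005 + 918.75 − 95 − 161 = 1667.75 kcal/day.
TEE = 1667.75 × 1.375 = 2293.1563 kcal/day.
Required daily deficit = 0.6 × 7700 ÷ 7 = 660 kcal/day.
Target intake = 2293.1563 − 660 = 1633.1563 kcal/day.

1633 Cal per day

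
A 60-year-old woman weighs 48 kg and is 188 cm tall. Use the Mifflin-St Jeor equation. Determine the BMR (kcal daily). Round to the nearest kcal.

Mifflin-St Jeor (female): BMR = 10(48) + 6.25(188) − 5(60) − 161 = 480 + 1175 − 300 − 161 = 1194 kcal/day.

1194 kcal daily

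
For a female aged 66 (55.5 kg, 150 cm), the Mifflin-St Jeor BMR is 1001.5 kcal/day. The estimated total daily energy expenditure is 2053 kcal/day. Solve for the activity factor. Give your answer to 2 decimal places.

2.05

Activity factor = TEE ÷ BMR = 2053 ÷ 1001.5 = 2.05.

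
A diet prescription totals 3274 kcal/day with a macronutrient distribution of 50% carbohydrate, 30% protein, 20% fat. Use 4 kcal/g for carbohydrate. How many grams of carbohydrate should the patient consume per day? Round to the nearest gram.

Carbohydrate energy = 50% × 3274 = 1637 kcal.
At 4 kcal/g: 1637 ÷ 4 = 409.25 g.

409 g/day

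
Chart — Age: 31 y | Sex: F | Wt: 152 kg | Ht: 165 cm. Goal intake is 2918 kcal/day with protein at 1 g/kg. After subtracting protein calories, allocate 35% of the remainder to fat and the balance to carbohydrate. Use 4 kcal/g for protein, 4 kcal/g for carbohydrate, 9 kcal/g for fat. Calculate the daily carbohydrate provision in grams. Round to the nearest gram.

Protein = 1 × 152 = 152 g → 152 × 4 = 608 kcal.
Non-protein calories = 2918 − 608 = 2310 kcal.
Fat: 35% × 2310 = 808.5 kcal; carbohydrate: 1501.5 kcal.
Carbohydrate: 1501.5 kcal ÷ 4 kcal/g = 375.375 g.

375 g/day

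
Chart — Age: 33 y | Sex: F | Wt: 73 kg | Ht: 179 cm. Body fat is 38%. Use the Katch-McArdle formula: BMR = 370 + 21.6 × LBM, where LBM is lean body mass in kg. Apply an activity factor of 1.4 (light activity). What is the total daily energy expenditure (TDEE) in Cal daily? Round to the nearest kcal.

LBM = 73 × (1 − 0.38) = 45.26 kg. Katch-McArdle: BMR = 370 + 21.6 × 45.26 = 1347.616 kcal/day.
TEE = BMR × activity factor = 1347.616 × 1.4 = 1886.6624 kcal/day.

1887 Cal daily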